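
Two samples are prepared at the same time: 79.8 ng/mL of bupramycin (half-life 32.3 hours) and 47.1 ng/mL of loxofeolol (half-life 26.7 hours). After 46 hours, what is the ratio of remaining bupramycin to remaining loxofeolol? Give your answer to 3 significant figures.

2.08

bupramycin: 79.8 × (1/2)^(46/32.3) = 79.8 × (1/2)^1.4241 ≈ 29.737 ng/mL.
loxofeolol: 47.1 × (1/2)^(46/26.7) = 47.1 × (1/2)^1.7228 ≈ 14.269 ng/mL.
Ratio ≈ 29.737 / 14.269 ≈ 2.084.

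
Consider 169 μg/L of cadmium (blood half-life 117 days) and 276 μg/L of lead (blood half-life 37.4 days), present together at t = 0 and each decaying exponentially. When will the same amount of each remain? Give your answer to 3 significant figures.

38.9 days

Set 169·(1/2)^(t/117) = 276·(1/2)^(t/37.4).
Taking log₂: log₂(169/276) = t·(1/117 − 1/37.4).
log₂(0.61232) = -0.70765; 1/117 − 1/37.4 = -0.018191.
t = -0.70765 / -0.018191 ≈ 38.901 days.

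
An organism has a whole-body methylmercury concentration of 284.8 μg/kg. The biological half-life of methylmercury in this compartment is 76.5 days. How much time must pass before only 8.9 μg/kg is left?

8.9/284.8 = 1/32, so 5 half-lives have elapsed.
t = 5 × 76.5 = 382.5 days.

382.5 days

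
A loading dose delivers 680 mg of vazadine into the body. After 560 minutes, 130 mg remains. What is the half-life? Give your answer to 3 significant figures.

235 minutes

A/A₀ = 130/680 ≈ 0.19118.
n = log₂(5.2308) ≈ 2.387 half-lives elapsed in 560 minutes.
t½ = 560/2.387 ≈ 234.6 minutes.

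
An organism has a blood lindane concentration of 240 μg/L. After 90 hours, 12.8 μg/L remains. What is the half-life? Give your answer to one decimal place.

21.3 hours

A/A₀ = 12.8/240 ≈ 0.053333.
n = log₂(18.75) ≈ 4.2288 half-lives elapsed in 90 hours.
t½ = 90/4.2288 ≈ 21.283 hours.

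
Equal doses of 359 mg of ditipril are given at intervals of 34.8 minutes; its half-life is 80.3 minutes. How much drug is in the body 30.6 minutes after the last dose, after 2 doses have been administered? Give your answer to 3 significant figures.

480 mg

The 2 doses were given 65.4, 30.6 minutes ago.
Total = 359·(1/2)^(65.4/80.3) + 359·(1/2)^(30.6/80.3)
      = 204.14 + 275.66 ≈ 479.8 mg.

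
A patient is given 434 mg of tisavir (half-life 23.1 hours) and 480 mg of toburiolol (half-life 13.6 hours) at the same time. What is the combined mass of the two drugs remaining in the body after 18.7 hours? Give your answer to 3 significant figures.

433 mg

tisavir: 434 × (1/2)^(18.7/23.1) = 434 × (1/2)^0.80952 ≈ 247.63 mg.
toburiolol: 480 × (1/2)^(18.7/13.6) = 480 × (1/2)^1.375 ≈ 185.07 mg.
Total = 247.63 + 185.07 ≈ 432.69 mg.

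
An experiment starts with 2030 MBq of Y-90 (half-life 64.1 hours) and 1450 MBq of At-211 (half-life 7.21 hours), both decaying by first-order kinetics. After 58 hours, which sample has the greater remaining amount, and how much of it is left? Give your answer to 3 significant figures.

Y-90, 1080 MBq

Y-90: 2030 × (1/2)^0.90484 ≈ 1084.2 MBq.
At-211: 1450 × (1/2)^8.0444 ≈ 5.4925 MBq.
Y-90 has more remaining, at ≈ 1084.2 MBq.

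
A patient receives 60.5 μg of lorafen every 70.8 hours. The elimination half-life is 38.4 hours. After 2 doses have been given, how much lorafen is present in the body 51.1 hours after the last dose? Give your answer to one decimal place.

30.8 μg

The 2 doses were given 121.9, 51.1 hours ago.
Total = 60.5·(1/2)^(121.9/38.4) + 60.5·(1/2)^(51.1/38.4)
      = 6.701 + 24.053 ≈ 30.754 μg.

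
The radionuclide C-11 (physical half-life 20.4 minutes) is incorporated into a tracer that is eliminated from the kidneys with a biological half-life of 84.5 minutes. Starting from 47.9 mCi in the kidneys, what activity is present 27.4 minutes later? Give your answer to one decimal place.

15.1 mCi

1/t_eff = 1/t_phys + 1/t_biol = 1/20.4 + 1/84.5 = 0.060854 per minute.
t_eff = 20.4 × 84.5 / (20.4 + 84.5) ≈ 16.433 minutes.
Remaining = 47.9 × (1/2)^(27.4/16.433) = 47.9 × (1/2)^1.6674 ≈ 15.08 mCi.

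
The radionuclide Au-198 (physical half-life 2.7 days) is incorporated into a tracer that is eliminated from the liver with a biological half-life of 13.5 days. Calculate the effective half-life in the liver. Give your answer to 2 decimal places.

1/t_eff = 1/t_phys + 1/t_biol = 1/2.7 + 1/13.5 = 0.44444 per day.
t_eff = 2.7 × 13.5 / (2.7 + 13.5) ≈ 2.25 days.

2.25 days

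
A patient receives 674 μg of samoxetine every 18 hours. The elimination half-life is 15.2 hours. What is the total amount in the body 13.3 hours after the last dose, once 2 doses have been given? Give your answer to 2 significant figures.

530 μg

The 2 doses were given 31.3, 13.3 hours ago.
Total = 674·(1/2)^(31.3/15.2) + 674·(1/2)^(13.3/15.2)
      = 161.72 + 367.5 ≈ 529.23 μg.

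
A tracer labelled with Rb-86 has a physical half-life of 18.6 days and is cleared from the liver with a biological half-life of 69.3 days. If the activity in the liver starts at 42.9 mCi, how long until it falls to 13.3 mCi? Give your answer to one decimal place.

24.8 days

1/t_eff = 1/t_phys + 1/t_biol = 1/18.6 + 1/69.3 = 0.068193 per day.
t_eff = 18.6 × 69.3 / (18.6 + 69.3) ≈ 14.664 days.
n = log₂(42.9/13.3) ≈ 1.6896; t = 1.6896 × 14.664 ≈ 24.776 days.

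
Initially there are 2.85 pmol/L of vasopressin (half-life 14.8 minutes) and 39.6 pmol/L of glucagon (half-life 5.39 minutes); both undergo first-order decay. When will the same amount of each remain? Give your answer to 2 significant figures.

32 minutes

Set 2.85·(1/2)^(t/14.8) = 39.6·(1/2)^(t/5.39).
Taking log₂: log₂(2.85/39.6) = t·(1/14.8 − 1/5.39).
log₂(0.07197) = -3.7965; 1/14.8 − 1/5.39 = -0.11796.
t = -3.7965 / -0.11796 ≈ 32.184 minutes.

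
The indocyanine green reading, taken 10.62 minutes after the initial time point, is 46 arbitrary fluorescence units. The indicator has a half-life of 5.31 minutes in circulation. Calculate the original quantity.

Number of half-lives elapsed: n = 10.62/5.31 ≈ 2.
A₀ = A × 2^n = 46 × 2^2 = 46 × 4 ≈ 184 arbitrary fluorescence units.

184 arbitrary fluorescence units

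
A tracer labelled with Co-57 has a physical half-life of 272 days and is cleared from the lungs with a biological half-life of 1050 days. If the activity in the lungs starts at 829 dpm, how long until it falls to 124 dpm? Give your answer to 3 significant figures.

592 days

1/t_eff = 1/t_phys + 1/t_biol = 1/272 + 1/1050 = 0.0046289 per day.
t_eff = 272 × 1050 / (272 + 1050) ≈ 216.04 days.
n = log₂(829/124) ≈ 2.741; t = 2.741 × 216.04 ≈ 592.16 days.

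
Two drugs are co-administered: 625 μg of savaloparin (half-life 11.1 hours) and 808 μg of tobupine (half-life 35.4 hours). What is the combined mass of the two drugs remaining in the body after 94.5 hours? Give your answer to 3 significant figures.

savaloparin: 625 × (1/2)^(94.5/11.1) = 625 × (1/2)^8.5135 ≈ 1.7102 μg.
tobupine: 808 × (1/2)^(94.5/35.4) = 808 × (1/2)^2.6695 ≈ 127 μg.
Total = 1.7102 + 127 ≈ 128.71 μg.

129 μg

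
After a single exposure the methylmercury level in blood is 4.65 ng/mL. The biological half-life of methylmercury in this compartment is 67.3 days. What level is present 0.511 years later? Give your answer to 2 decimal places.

0.68 ng/mL

Convert the elapsed time: 0.511 years = 186.515 days.
Number of half-lives: n = 186.515/67.3 ≈ 2.7714.
Remaining = 4.65 × (1/2)^2.7714 = 4.65 × 0.14646 ≈ 0.68105 ng/mL.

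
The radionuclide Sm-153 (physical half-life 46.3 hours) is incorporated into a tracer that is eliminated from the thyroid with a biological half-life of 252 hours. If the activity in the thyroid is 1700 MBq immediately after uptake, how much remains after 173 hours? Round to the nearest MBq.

79 MBq

1/t_eff = 1/t_phys + 1/t_biol = 1/46.3 + 1/252 = 0.025567 per hour.
t_eff = 46.3 × 252 / (46.3 + 252) ≈ 39.114 hours.
Remaining = 1700 × (1/2)^(173/39.114) = 1700 × (1/2)^4.423 ≈ 79.248 MBq.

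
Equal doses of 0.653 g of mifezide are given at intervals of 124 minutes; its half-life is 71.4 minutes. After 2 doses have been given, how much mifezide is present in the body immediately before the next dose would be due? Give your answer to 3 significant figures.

The 2 doses were given 248, 124 minutes ago.
Total = 0.653·(1/2)^(248/71.4) + 0.653·(1/2)^(124/71.4)
      = 0.058792 + 0.19594 ≈ 0.25473 g.

0.255 g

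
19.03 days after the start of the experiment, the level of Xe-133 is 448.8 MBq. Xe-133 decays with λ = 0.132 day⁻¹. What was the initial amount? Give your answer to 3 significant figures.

t½ = ln 2 / λ = 0.69315 / 0.132 ≈ 5.2511 days.
Number of half-lives elapsed: n = 19.03/5.2511 ≈ 3.624.
A₀ = A × 2^n = 448.8 × 2^3.624 = 448.8 × 12.329 ≈ 5533.3 MBq.

5530 MBq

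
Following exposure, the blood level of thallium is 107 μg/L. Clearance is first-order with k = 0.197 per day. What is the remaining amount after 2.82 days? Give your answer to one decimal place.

61.4 μg/L

t½ = ln 2 / k = 0.69315 / 0.197 ≈ 3.5185 days.
Number of half-lives: n = 2.82/3.5185 ≈ 0.80147.
Remaining = 107 × (1/2)^0.80147 = 107 × 0.57376 ≈ 61.393 μg/L.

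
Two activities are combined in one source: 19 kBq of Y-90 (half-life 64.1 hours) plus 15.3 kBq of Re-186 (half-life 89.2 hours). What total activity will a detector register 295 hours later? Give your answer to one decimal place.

Y-90: 19 × (1/2)^(295/64.1) = 19 × (1/2)^4.6022 ≈ 0.78227 kBq.
Re-186: 15.3 × (1/2)^(295/89.2) = 15.3 × (1/2)^3.3072 ≈ 1.5457 kBq.
Total = 0.78227 + 1.5457 ≈ 2.328 kBq.

2.3 kBq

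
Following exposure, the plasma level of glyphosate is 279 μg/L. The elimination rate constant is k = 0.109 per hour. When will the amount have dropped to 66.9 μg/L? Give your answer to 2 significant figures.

13 hours

t½ = ln 2 / k = 0.69315 / 0.109 ≈ 6.3591 hours.
Fraction remaining = 66.9/279 ≈ 0.23978.
n = log₂(279/66.9) = ln(4.1704)/ln 2 ≈ 2.0602 half-lives.
t = n × t½ = 2.0602 × 6.3591 ≈ 13.101 hours.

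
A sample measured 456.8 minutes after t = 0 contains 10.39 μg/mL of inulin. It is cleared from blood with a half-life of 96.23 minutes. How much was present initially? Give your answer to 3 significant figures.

Number of half-lives elapsed: n = 456.8/96.23 ≈ 4.747.
A₀ = A × 2^n = 10.39 × 2^4.747 = 10.39 × 26.852 ≈ 278.99 μg/mL.

279 μg/mL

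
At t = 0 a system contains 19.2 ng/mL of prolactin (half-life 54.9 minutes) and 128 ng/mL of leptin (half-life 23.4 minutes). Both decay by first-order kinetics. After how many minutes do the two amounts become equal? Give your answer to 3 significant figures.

Set 19.2·(1/2)^(t/54.9) = 128·(1/2)^(t/23.4).
Taking log₂: log₂(19.2/128) = t·(1/54.9 − 1/23.4).
log₂(0.15) = -2.737; 1/54.9 − 1/23.4 = -0.02452.
t = -2.737 / -0.02452 ≈ 111.62 minutes.

112 minutes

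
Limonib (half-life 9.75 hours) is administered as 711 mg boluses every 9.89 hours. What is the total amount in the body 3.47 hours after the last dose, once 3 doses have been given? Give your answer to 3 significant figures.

967 mg

The 3 doses were given 23.25, 13.36, 3.47 hours ago.
Total = 711·(1/2)^(23.25/9.75) + 711·(1/2)^(13.36/9.75) + 711·(1/2)^(3.47/9.75)
      = 136.15 + 275.03 + 555.56 ≈ 966.75 mg.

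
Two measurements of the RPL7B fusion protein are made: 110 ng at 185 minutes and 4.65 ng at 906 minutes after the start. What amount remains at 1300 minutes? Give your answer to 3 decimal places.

0.825 ng

Over Δt = 906 − 185 = 721 minutes, the level fell by a factor of 110/4.65 ≈ 23.656.
n = log₂(23.656) ≈ 4.5641 half-lives, so t½ = 721/4.5641 ≈ 157.97 minutes.
From t = 906 to t = 1300: 4.65 × (1/2)^((1300−906)/157.97) ≈ 0.82536 ng.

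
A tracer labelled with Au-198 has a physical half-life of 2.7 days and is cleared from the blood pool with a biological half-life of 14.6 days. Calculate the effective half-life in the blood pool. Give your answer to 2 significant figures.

1/t_eff = 1/t_phys + 1/t_biol = 1/2.7 + 1/14.6 = 0.43886 per day.
t_eff = 2.7 × 14.6 / (2.7 + 14.6) ≈ 2.2786 days.

2.3 days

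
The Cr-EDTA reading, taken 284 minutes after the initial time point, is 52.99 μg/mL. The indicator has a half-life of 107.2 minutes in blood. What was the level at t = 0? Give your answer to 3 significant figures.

Number of half-lives elapsed: n = 284/107.2 ≈ 2.6493.
A₀ = A × 2^n = 52.99 × 2^2.6493 = 52.99 × 6.2734 ≈ 332.43 μg/mL.

332 μg/mL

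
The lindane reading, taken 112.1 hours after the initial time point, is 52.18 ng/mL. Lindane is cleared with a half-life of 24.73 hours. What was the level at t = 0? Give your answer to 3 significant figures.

1210 ng/mL

Number of half-lives elapsed: n = 112.1/24.73 ≈ 4.533.
A₀ = A × 2^n = 52.18 × 2^4.533 = 52.18 × 23.15 ≈ 1208 ng/mL.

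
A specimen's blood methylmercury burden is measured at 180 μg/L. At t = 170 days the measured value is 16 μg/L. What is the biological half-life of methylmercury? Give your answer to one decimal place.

A/A₀ = 16/180 ≈ 0.088889.
n = log₂(11.25) ≈ 3.4919 half-lives elapsed in 170 days.
t½ = 170/3.4919 ≈ 48.685 days.

48.7 days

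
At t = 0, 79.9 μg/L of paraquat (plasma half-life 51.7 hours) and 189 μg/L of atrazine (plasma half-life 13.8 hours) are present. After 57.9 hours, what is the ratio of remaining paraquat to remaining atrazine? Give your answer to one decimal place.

3.6

paraquat: 79.9 × (1/2)^(57.9/51.7) = 79.9 × (1/2)^1.1199 ≈ 36.763 μg/L.
atrazine: 189 × (1/2)^(57.9/13.8) = 189 × (1/2)^4.1957 ≈ 10.314 μg/L.
Ratio ≈ 36.763 / 10.314 ≈ 3.5643.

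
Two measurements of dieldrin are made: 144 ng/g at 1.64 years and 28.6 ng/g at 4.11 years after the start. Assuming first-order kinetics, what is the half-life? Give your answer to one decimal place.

Over Δt = 4.11 − 1.64 = 2.47 years, the level fell by a factor of 144/28.6 ≈ 5.035.
n = log₂(5.035) ≈ 2.332 half-lives, so t½ = 2.47/2.332 ≈ 1.0592 years.

1.1 years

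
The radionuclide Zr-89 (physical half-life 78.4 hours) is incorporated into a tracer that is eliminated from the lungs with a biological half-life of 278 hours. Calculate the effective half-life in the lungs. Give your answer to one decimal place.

1/t_eff = 1/t_phys + 1/t_biol = 1/78.4 + 1/278 = 0.016352 per hour.
t_eff = 78.4 × 278 / (78.4 + 278) ≈ 61.154 hours.

61.2 hours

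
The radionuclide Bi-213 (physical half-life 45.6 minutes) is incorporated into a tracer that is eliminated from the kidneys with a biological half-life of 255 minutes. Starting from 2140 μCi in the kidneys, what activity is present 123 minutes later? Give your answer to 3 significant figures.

1/t_eff = 1/t_phys + 1/t_biol = 1/45.6 + 1/255 = 0.025851 per minute.
t_eff = 45.6 × 255 / (45.6 + 255) ≈ 38.683 minutes.
Remaining = 2140 × (1/2)^(123/38.683) = 2140 × (1/2)^3.1797 ≈ 236.17 μCi.

236 μCi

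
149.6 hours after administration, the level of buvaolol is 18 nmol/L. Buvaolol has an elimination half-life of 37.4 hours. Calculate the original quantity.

Number of half-lives elapsed: n = 149.6/37.4 ≈ 4.
A₀ = A × 2^n = 18 × 2^4 = 18 × 16 ≈ 288 nmol/L.

288 nmol/L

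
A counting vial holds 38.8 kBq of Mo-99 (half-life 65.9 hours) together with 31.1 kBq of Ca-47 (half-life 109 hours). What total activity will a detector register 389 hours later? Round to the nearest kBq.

Mo-99: 38.8 × (1/2)^(389/65.9) = 38.8 × (1/2)^5.9029 ≈ 0.64847 kBq.
Ca-47: 31.1 × (1/2)^(389/109) = 31.1 × (1/2)^3.5688 ≈ 2.6209 kBq.
Total = 0.64847 + 2.6209 ≈ 3.2693 kBq.

3 kBq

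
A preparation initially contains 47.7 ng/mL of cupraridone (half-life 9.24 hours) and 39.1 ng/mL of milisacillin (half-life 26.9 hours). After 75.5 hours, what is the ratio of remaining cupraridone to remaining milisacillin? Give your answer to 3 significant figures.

0.0296

cupraridone: 47.7 × (1/2)^(75.5/9.24) = 47.7 × (1/2)^8.171 ≈ 0.1655 ng/mL.
milisacillin: 39.1 × (1/2)^(75.5/26.9) = 39.1 × (1/2)^2.8067 ≈ 5.5883 ng/mL.
Ratio ≈ 0.1655 / 5.5883 ≈ 0.029616.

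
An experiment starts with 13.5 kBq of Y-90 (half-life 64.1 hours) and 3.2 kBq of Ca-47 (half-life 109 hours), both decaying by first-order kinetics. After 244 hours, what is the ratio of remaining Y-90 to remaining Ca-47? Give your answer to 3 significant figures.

Y-90: 13.5 × (1/2)^(244/64.1) = 13.5 × (1/2)^3.8066 ≈ 0.96482 kBq.
Ca-47: 3.2 × (1/2)^(244/109) = 3.2 × (1/2)^2.2385 ≈ 0.67809 kBq.
Ratio ≈ 0.96482 / 0.67809 ≈ 1.4229.

1.42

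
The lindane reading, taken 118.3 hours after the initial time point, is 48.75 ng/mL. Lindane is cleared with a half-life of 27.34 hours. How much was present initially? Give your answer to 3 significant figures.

978 ng/mL

Number of half-lives elapsed: n = 118.3/27.34 ≈ 4.327.
A₀ = A × 2^n = 48.75 × 2^4.327 = 48.75 × 20.07 ≈ 978.43 ng/mL.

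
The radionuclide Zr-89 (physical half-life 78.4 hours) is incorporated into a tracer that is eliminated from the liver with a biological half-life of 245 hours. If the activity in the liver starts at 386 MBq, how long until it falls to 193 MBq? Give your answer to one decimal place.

59.4 hours

1/t_eff = 1/t_phys + 1/t_biol = 1/78.4 + 1/245 = 0.016837 per hour.
t_eff = 78.4 × 245 / (78.4 + 245) ≈ 59.394 hours.
n = log₂(386/193) ≈ 1; t = 1 × 59.394 ≈ 59.394 hours.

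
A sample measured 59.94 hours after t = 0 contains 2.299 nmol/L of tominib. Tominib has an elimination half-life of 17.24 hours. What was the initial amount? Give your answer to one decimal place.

Number of half-lives elapsed: n = 59.94/17.24 ≈ 3.4768.
A₀ = A × 2^n = 2.299 × 2^3.4768 = 2.299 × 11.133 ≈ 25.595 nmol/L.

25.6 nmol/L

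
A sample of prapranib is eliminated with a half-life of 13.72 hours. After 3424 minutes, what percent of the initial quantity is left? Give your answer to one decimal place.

5.6%

3424 minutes = 57.0667 hours.
n = 57.0667/13.72 ≈ 4.1594 half-lives.
Fraction remaining = (1/2)^4.1594 ≈ 0.055963, i.e. 5.5963%.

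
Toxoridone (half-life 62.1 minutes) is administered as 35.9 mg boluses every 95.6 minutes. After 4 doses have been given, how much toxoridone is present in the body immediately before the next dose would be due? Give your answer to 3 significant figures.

18.6 mg

The 4 doses were given 382.4, 286.8, 191.2, 95.6 minutes ago.
Total = 35.9·(1/2)^(382.4/62.1) + 35.9·(1/2)^(286.8/62.1) + 35.9·(1/2)^(191.2/62.1) + 35.9·(1/2)^(95.6/62.1)
      = 0.50282 + 1.4616 + 4.2487 + 12.35 ≈ 18.563 mg.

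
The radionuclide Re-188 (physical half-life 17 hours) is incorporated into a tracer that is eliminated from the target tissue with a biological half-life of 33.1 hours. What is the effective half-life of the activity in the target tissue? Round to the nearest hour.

1/t_eff = 1/t_phys + 1/t_biol = 1/17 + 1/33.1 = 0.089035 per hour.
t_eff = 17 × 33.1 / (17 + 33.1) ≈ 11.232 hours.

11 hours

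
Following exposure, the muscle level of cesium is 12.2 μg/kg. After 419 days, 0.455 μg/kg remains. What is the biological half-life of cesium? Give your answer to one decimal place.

A/A₀ = 0.455/12.2 ≈ 0.037295.
n = log₂(26.813) ≈ 4.7449 half-lives elapsed in 419 days.
t½ = 419/4.7449 ≈ 88.306 days.

88.3 days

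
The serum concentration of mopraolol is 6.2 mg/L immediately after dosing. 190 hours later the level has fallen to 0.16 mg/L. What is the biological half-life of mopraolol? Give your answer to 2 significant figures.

36 hours

A/A₀ = 0.16/6.2 ≈ 0.025806.
n = log₂(38.75) ≈ 5.2761 half-lives elapsed in 190 hours.
t½ = 190/5.2761 ≈ 36.011 hours.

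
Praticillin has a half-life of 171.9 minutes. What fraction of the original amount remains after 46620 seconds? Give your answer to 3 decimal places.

0.044

46620 seconds = 777 minutes.
n = 777/171.9 ≈ 4.5201 half-lives.
Fraction remaining = (1/2)^4.5201 ≈ 0.043584.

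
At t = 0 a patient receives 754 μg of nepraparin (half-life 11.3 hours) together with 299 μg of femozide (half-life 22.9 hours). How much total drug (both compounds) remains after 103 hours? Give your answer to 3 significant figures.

14.6 μg

nepraparin: 754 × (1/2)^(103/11.3) = 754 × (1/2)^9.115 ≈ 1.3598 μg.
femozide: 299 × (1/2)^(103/22.9) = 299 × (1/2)^4.4978 ≈ 13.234 μg.
Total = 1.3598 + 13.234 ≈ 14.594 μg.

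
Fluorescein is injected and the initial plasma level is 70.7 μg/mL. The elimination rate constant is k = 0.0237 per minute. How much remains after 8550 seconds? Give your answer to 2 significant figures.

2.4 μg/mL

t½ = ln 2 / k = 0.69315 / 0.0237 ≈ 29.247 minutes.
Convert the elapsed time: 8550 seconds = 142.5 minutes.
Number of half-lives: n = 142.5/29.247 ≈ 4.8723.
Remaining = 70.7 × (1/2)^4.8723 = 70.7 × 0.034141 ≈ 2.4138 μg/mL.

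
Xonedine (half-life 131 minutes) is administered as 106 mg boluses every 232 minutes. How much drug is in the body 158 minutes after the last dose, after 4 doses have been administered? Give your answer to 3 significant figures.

64.5 mg

The 4 doses were given 854, 622, 390, 158 minutes ago.
Total = 106·(1/2)^(854/131) + 106·(1/2)^(622/131) + 106·(1/2)^(390/131) + 106·(1/2)^(158/131)
      = 1.1558 + 3.9445 + 13.462 + 45.944 ≈ 64.507 mg.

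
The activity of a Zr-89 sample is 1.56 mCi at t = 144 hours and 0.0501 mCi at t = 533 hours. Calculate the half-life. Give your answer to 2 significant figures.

Over Δt = 533 − 144 = 389 hours, the level fell by a factor of 1.56/0.0501 ≈ 31.138.
n = log₂(31.138) ≈ 4.9606 half-lives, so t½ = 389/4.9606 ≈ 78.418 hours.

78 hours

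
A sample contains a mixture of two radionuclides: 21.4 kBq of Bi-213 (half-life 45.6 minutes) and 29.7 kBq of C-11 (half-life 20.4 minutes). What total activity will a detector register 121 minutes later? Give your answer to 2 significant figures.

Bi-213: 21.4 × (1/2)^(121/45.6) = 21.4 × (1/2)^2.6535 ≈ 3.4012 kBq.
C-11: 29.7 × (1/2)^(121/20.4) = 29.7 × (1/2)^5.9314 ≈ 0.48667 kBq.
Total = 3.4012 + 0.48667 ≈ 3.8878 kBq.

3.9 kBq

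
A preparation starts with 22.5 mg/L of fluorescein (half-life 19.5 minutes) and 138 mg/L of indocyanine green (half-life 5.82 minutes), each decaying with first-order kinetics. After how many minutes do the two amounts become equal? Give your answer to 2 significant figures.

Set 22.5·(1/2)^(t/19.5) = 138·(1/2)^(t/5.82).
Taking log₂: log₂(22.5/138) = t·(1/19.5 − 1/5.82).
log₂(0.16304) = -2.6167; 1/19.5 − 1/5.82 = -0.12054.
t = -2.6167 / -0.12054 ≈ 21.708 minutes.

22 minutes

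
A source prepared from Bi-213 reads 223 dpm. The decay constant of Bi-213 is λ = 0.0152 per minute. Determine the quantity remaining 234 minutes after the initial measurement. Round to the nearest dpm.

t½ = ln 2 / λ = 0.69315 / 0.0152 ≈ 45.602 minutes.
Number of half-lives: n = 234/45.602 ≈ 5.1314.
Remaining = 223 × (1/2)^5.1314 = 223 × 0.02853 ≈ 6.3622 dpm.

6 dpm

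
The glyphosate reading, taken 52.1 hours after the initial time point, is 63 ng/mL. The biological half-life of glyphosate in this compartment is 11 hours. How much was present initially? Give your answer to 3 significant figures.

Number of half-lives elapsed: n = 52.1/11 ≈ 4.7364.
A₀ = A × 2^n = 63 × 2^4.7364 = 63 × 26.656 ≈ 1679.3 ng/mL.

1680 ng/mL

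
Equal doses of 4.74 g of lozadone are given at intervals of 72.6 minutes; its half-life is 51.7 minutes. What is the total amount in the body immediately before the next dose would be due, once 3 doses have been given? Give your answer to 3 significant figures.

The 3 doses were given 217.8, 145.2, 72.6 minutes ago.
Total = 4.74·(1/2)^(217.8/51.7) + 4.74·(1/2)^(145.2/51.7) + 4.74·(1/2)^(72.6/51.7)
      = 0.25563 + 0.6766 + 1.7908 ≈ 2.7231 g.

2.72 g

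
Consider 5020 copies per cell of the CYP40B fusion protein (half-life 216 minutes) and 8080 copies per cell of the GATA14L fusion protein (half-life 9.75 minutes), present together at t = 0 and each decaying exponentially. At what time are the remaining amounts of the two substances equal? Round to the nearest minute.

Set 5020·(1/2)^(t/216) = 8080·(1/2)^(t/9.75).
Taking log₂: log₂(5020/8080) = t·(1/216 − 1/9.75).
log₂(0.62129) = -0.68667; 1/216 − 1/9.75 = -0.097934.
t = -0.68667 / -0.097934 ≈ 7.0115 minutes.

7 minutes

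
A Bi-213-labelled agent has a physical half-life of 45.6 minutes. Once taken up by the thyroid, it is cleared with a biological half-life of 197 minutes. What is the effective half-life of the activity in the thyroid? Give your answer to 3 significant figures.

37.0 minutes

1/t_eff = 1/t_phys + 1/t_biol = 1/45.6 + 1/197 = 0.027006 per minute.
t_eff = 45.6 × 197 / (45.6 + 197) ≈ 37.029 minutes.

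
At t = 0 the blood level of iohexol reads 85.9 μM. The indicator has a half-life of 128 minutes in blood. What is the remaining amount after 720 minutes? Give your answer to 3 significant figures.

1.74 μM

Number of half-lives: n = 720/128 ≈ 5.625.
Remaining = 85.9 × (1/2)^5.625 = 85.9 × 0.020263 ≈ 1.7406 μM.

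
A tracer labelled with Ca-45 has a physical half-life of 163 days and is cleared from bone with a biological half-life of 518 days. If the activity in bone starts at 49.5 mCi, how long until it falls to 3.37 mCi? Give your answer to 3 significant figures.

1/t_eff = 1/t_phys + 1/t_biol = 1/163 + 1/518 = 0.0080655 per day.
t_eff = 163 × 518 / (163 + 518) ≈ 123.99 days.
n = log₂(49.5/3.37) ≈ 3.8766; t = 3.8766 × 123.99 ≈ 480.64 days.

481 days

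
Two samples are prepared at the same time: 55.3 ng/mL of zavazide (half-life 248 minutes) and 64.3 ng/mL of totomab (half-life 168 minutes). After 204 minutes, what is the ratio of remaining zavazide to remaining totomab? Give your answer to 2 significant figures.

zavazide: 55.3 × (1/2)^(204/248) = 55.3 × (1/2)^0.82258 ≈ 31.268 ng/mL.
totomab: 64.3 × (1/2)^(204/168) = 64.3 × (1/2)^1.2143 ≈ 27.712 ng/mL.
Ratio ≈ 31.268 / 27.712 ≈ 1.1283.

1.1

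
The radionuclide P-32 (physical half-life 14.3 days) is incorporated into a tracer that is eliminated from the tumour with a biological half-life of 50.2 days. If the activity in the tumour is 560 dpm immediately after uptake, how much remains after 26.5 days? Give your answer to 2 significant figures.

110 dpm

1/t_eff = 1/t_phys + 1/t_biol = 1/14.3 + 1/50.2 = 0.08985 per day.
t_eff = 14.3 × 50.2 / (14.3 + 50.2) ≈ 11.13 days.
Remaining = 560 × (1/2)^(26.5/11.13) = 560 × (1/2)^2.381 ≈ 107.5 dpm.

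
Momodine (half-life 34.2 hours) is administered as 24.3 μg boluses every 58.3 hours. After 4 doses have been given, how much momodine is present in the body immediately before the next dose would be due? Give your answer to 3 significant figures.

10.7 μg

The 4 doses were given 233.2, 174.9, 116.6, 58.3 hours ago.
Total = 24.3·(1/2)^(233.2/34.2) + 24.3·(1/2)^(174.9/34.2) + 24.3·(1/2)^(116.6/34.2) + 24.3·(1/2)^(58.3/34.2)
      = 0.21526 + 0.70166 + 2.2871 + 7.455 ≈ 10.659 μg.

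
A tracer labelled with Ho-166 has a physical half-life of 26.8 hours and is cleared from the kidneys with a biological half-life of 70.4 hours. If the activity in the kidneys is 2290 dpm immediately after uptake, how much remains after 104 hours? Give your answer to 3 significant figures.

55.8 dpm

1/t_eff = 1/t_phys + 1/t_biol = 1/26.8 + 1/70.4 = 0.051518 per hour.
t_eff = 26.8 × 70.4 / (26.8 + 70.4) ≈ 19.411 hours.
Remaining = 2290 × (1/2)^(104/19.411) = 2290 × (1/2)^5.3579 ≈ 55.841 dpm.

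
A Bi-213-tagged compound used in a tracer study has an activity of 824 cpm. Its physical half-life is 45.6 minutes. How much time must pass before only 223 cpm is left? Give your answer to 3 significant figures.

86.0 minutes

Fraction remaining = 223/824 ≈ 0.27063.
n = log₂(824/223) = ln(3.6951)/ln 2 ≈ 1.8856 half-lives.
t = n × t½ = 1.8856 × 45.6 ≈ 85.983 minutes.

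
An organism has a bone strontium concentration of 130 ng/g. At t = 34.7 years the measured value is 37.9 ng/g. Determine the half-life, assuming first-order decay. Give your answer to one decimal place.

A/A₀ = 37.9/130 ≈ 0.29154.
n = log₂(3.4301) ≈ 1.7782 half-lives elapsed in 34.7 years.
t½ = 34.7/1.7782 ≈ 19.514 years.

19.5 years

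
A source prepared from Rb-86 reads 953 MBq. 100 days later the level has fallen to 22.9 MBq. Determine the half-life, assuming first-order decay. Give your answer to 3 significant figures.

18.6 days

A/A₀ = 22.9/953 ≈ 0.024029.
n = log₂(41.616) ≈ 5.3791 half-lives elapsed in 100 days.
t½ = 100/5.3791 ≈ 18.591 days.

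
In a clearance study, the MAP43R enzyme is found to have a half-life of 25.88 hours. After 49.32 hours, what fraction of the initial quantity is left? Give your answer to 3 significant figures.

0.267

n = 49.32/25.88 ≈ 1.9057 half-lives.
Fraction remaining = (1/2)^1.9057 ≈ 0.26688.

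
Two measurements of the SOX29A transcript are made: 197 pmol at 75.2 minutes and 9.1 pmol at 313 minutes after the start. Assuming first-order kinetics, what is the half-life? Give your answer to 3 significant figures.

Over Δt = 313 − 75.2 = 237.8 minutes, the level fell by a factor of 197/9.1 ≈ 21.648.
n = log₂(21.648) ≈ 4.4362 half-lives, so t½ = 237.8/4.4362 ≈ 53.605 minutes.

53.6 minutes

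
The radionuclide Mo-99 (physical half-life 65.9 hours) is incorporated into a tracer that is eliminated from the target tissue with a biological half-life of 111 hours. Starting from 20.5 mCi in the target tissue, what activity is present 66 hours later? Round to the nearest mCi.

7 mCi

1/t_eff = 1/t_phys + 1/t_biol = 1/65.9 + 1/111 = 0.024184 per hour.
t_eff = 65.9 × 111 / (65.9 + 111) ≈ 41.35 hours.
Remaining = 20.5 × (1/2)^(66/41.35) = 20.5 × (1/2)^1.5961 ≈ 6.7807 mCi.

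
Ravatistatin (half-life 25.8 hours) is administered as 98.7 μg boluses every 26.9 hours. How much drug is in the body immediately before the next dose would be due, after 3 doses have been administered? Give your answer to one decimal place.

82.5 μg

The 3 doses were given 80.7, 53.8, 26.9 hours ago.
Total = 98.7·(1/2)^(80.7/25.8) + 98.7·(1/2)^(53.8/25.8) + 98.7·(1/2)^(26.9/25.8)
      = 11.291 + 23.259 + 47.913 ≈ 82.463 μg.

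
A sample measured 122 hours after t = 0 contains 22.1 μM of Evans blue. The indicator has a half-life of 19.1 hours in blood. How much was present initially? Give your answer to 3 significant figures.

1850 μM

Number of half-lives elapsed: n = 122/19.1 ≈ 6.3874.
A₀ = A × 2^n = 22.1 × 2^6.3874 = 22.1 × 83.716 ≈ 1850.1 μM.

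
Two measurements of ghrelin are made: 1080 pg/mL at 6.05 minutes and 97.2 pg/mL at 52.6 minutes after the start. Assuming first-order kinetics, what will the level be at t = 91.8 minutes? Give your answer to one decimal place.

12.8 pg/mL

Over Δt = 52.6 − 6.05 = 46.55 minutes, the level fell by a factor of 1080/97.2 ≈ 11.111.
n = log₂(11.111) ≈ 3.4739 half-lives, so t½ = 46.55/3.4739 ≈ 13.4 minutes.
From t = 52.6 to t = 91.8: 97.2 × (1/2)^((91.8−52.6)/13.4) ≈ 12.795 pg/mL.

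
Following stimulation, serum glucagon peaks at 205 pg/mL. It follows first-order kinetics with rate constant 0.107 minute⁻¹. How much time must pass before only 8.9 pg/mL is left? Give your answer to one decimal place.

29.3 minutes

t½ = ln 2 / k = 0.69315 / 0.107 ≈ 6.478 minutes.
Fraction remaining = 8.9/205 ≈ 0.043415.
n = log₂(205/8.9) = ln(23.034)/ln 2 ≈ 4.5257 half-lives.
t = n × t½ = 4.5257 × 6.478 ≈ 29.317 minutes.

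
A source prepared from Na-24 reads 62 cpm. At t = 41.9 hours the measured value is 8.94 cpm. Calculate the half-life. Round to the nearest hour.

15 hours

A/A₀ = 8.94/62 ≈ 0.14419.
n = log₂(6.9351) ≈ 2.7939 half-lives elapsed in 41.9 hours.
t½ = 41.9/2.7939 ≈ 14.997 hours.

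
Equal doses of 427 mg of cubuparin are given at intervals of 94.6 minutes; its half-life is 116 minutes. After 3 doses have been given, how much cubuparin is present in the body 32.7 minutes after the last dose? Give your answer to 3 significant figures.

664 mg

The 3 doses were given 221.9, 127.3, 32.7 minutes ago.
Total = 427·(1/2)^(221.9/116) + 427·(1/2)^(127.3/116) + 427·(1/2)^(32.7/116)
      = 113.39 + 199.56 + 351.21 ≈ 664.16 mg.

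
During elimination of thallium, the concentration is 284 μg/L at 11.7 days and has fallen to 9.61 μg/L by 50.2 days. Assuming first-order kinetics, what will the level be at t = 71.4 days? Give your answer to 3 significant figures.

Over Δt = 50.2 − 11.7 = 38.5 days, the level fell by a factor of 284/9.61 ≈ 29.553.
n = log₂(29.553) ≈ 4.8852 half-lives, so t½ = 38.5/4.8852 ≈ 7.8809 days.
From t = 50.2 to t = 71.4: 9.61 × (1/2)^((71.4−50.2)/7.8809) ≈ 1.4892 μg/L.

1.49 μg/L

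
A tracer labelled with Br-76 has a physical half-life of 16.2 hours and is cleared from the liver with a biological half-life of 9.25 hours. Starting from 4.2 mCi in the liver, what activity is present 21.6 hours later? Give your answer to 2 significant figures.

0.33 mCi

1/t_eff = 1/t_phys + 1/t_biol = 1/16.2 + 1/9.25 = 0.16984 per hour.
t_eff = 16.2 × 9.25 / (16.2 + 9.25) ≈ 5.888 hours.
Remaining = 4.2 × (1/2)^(21.6/5.888) = 4.2 × (1/2)^3.6685 ≈ 0.33032 mCi.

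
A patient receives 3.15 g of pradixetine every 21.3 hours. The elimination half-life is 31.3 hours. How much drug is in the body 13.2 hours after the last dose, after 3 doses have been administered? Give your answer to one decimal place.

The 3 doses were given 55.8, 34.5, 13.2 hours ago.
Total = 3.15·(1/2)^(55.8/31.3) + 3.15·(1/2)^(34.5/31.3) + 3.15·(1/2)^(13.2/31.3)
      = 0.91548 + 1.4673 + 2.3516 ≈ 4.7343 g.

4.7 g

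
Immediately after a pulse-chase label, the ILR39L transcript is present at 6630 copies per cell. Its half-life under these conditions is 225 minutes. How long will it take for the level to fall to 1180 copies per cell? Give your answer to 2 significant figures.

Fraction remaining = 1180/6630 ≈ 0.17798.
n = log₂(6630/1180) = ln(5.6186)/ln 2 ≈ 2.4902 half-lives.
t = n × t½ = 2.4902 × 225 ≈ 560.3 minutes.

560 minutes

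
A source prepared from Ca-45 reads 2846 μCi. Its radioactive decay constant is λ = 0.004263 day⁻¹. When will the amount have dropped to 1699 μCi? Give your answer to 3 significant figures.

121 days

t½ = ln 2 / λ = 0.69315 / 0.004263 ≈ 162.6 days.
Fraction remaining = 1699/2846 ≈ 0.59698.
n = log₂(2846/1699) = ln(1.6751)/ln 2 ≈ 0.74425 half-lives.
t = n × t½ = 0.74425 × 162.6 ≈ 121.01 days.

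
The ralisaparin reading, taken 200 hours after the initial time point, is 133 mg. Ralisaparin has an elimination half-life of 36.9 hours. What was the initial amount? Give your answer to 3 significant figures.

Number of half-lives elapsed: n = 200/36.9 ≈ 5.4201.
A₀ = A × 2^n = 133 × 2^5.4201 = 133 × 42.815 ≈ 5694.4 mg.

5690 mg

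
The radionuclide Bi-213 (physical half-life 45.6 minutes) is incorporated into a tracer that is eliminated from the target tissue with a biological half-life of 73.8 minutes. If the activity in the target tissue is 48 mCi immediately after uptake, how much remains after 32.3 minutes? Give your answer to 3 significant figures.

1/t_eff = 1/t_phys + 1/t_biol = 1/45.6 + 1/73.8 = 0.03548 per minute.
t_eff = 45.6 × 73.8 / (45.6 + 73.8) ≈ 28.185 minutes.
Remaining = 48 × (1/2)^(32.3/28.185) = 48 × (1/2)^1.146 ≈ 21.69 mCi.

21.7 mCi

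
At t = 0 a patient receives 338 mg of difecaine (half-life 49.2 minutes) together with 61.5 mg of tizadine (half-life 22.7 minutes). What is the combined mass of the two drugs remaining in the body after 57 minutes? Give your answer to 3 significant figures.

162 mg

difecaine: 338 × (1/2)^(57/49.2) = 338 × (1/2)^1.1585 ≈ 151.41 mg.
tizadine: 61.5 × (1/2)^(57/22.7) = 61.5 × (1/2)^2.511 ≈ 10.789 mg.
Total = 151.41 + 10.789 ≈ 162.2 mg.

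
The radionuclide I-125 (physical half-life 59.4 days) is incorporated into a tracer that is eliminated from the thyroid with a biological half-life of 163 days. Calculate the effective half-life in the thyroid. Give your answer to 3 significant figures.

43.5 days

1/t_eff = 1/t_phys + 1/t_biol = 1/59.4 + 1/163 = 0.02297 per day.
t_eff = 59.4 × 163 / (59.4 + 163) ≈ 43.535 days.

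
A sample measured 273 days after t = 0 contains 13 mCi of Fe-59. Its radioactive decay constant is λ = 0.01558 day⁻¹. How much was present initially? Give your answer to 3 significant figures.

t½ = ln 2 / λ = 0.69315 / 0.01558 ≈ 44.49 days.
Number of half-lives elapsed: n = 273/44.49 ≈ 6.1363.
A₀ = A × 2^n = 13 × 2^6.1363 = 13 × 70.34 ≈ 914.42 mCi.

914 mCi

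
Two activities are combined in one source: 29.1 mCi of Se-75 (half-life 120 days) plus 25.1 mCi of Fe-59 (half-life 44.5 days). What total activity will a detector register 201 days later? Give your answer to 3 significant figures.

10.2 mCi

Se-75: 29.1 × (1/2)^(201/120) = 29.1 × (1/2)^1.675 ≈ 9.1131 mCi.
Fe-59: 25.1 × (1/2)^(201/44.5) = 25.1 × (1/2)^4.5169 ≈ 1.0964 mCi.
Total = 9.1131 + 1.0964 ≈ 10.21 mCi.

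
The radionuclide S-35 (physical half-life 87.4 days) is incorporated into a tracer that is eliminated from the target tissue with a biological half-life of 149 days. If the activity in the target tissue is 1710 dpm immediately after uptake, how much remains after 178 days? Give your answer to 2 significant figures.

1/t_eff = 1/t_phys + 1/t_biol = 1/87.4 + 1/149 = 0.018153 per day.
t_eff = 87.4 × 149 / (87.4 + 149) ≈ 55.087 days.
Remaining = 1710 × (1/2)^(178/55.087) = 1710 × (1/2)^3.2312 ≈ 182.09 dpm.

180 dpm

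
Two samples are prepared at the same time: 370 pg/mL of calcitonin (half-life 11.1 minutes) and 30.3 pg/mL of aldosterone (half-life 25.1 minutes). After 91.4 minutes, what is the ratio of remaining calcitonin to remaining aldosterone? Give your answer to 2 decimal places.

0.51

calcitonin: 370 × (1/2)^(91.4/11.1) = 370 × (1/2)^8.2342 ≈ 1.2287 pg/mL.
aldosterone: 30.3 × (1/2)^(91.4/25.1) = 30.3 × (1/2)^3.6414 ≈ 2.4281 pg/mL.
Ratio ≈ 1.2287 / 2.4281 ≈ 0.50604.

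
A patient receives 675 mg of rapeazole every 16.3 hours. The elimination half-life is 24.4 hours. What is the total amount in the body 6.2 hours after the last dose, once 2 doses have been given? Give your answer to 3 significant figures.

The 2 doses were given 22.5, 6.2 hours ago.
Total = 675·(1/2)^(22.5/24.4) + 675·(1/2)^(6.2/24.4)
      = 356.22 + 565.99 ≈ 922.21 mg.

922 mg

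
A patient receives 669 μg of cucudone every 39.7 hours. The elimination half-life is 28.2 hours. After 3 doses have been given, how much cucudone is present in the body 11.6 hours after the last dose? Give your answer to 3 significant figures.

The 3 doses were given 91, 51.3, 11.6 hours ago.
Total = 669·(1/2)^(91/28.2) + 669·(1/2)^(51.3/28.2) + 669·(1/2)^(11.6/28.2)
      = 71.452 + 189.59 + 503.03 ≈ 764.07 μg.

764 μg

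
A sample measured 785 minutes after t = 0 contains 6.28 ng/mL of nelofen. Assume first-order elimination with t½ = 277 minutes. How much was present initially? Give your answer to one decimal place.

Number of half-lives elapsed: n = 785/277 ≈ 2.8339.
A₀ = A × 2^n = 6.28 × 2^2.8339 = 6.28 × 7.1302 ≈ 44.777 ng/mL.

44.8 ng/mL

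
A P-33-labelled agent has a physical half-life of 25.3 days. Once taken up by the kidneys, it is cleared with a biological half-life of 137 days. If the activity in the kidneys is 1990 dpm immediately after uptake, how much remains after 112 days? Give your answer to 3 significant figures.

1/t_eff = 1/t_phys + 1/t_biol = 1/25.3 + 1/137 = 0.046825 per day.
t_eff = 25.3 × 137 / (25.3 + 137) ≈ 21.356 days.
Remaining = 1990 × (1/2)^(112/21.356) = 1990 × (1/2)^5.2444 ≈ 52.497 dpm.

52.5 dpm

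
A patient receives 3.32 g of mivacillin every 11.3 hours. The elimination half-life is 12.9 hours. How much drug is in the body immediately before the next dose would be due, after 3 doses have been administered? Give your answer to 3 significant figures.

3.33 g

The 3 doses were given 33.9, 22.6, 11.3 hours ago.
Total = 3.32·(1/2)^(33.9/12.9) + 3.32·(1/2)^(22.6/12.9) + 3.32·(1/2)^(11.3/12.9)
      = 0.53711 + 0.98572 + 1.809 ≈ 3.3318 g.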